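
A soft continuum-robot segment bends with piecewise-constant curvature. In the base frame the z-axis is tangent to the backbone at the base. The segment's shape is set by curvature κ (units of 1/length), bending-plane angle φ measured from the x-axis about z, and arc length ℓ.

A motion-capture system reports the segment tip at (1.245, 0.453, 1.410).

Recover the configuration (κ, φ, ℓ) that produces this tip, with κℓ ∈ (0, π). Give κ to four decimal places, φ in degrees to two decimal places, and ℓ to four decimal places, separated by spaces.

ρ = √(x²+y²) = √(1.245² + 0.453²) = 1.32485
φ = atan2(y, x) mod 360° = atan2(0.453, 1.245) = 19.9942°
|p|² = ρ² + z² = 1.32485² + 1.410² = 3.74333
κ = 2ρ / |p|² = 2×1.32485 / 3.74333 = 0.70785
θ = 2·atan2(ρ, z) = 2·atan2(1.32485, 1.410) = 1.50855 rad
ℓ = θ/κ = 1.50855/0.70785 = 2.13118

0.7078 19.99 2.1312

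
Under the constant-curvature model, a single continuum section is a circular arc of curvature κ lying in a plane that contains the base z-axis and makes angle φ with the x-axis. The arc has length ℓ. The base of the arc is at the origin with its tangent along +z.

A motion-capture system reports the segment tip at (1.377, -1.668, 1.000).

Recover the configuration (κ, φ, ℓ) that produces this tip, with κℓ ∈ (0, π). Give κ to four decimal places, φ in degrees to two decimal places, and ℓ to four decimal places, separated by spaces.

ρ = √(x²+y²) = √(1.377² + -1.668²) = 2.16295
φ = atan2(y, x) mod 360° = atan2(-1.668, 1.377) = 309.5410°
|p|² = ρ² + z² = 2.16295² + 1.000² = 5.67835
κ = 2ρ / |p|² = 2×2.16295 / 5.67835 = 0.76182
θ = 2·atan2(ρ, z) = 2·atan2(2.16295, 1.000) = 2.27547 rad
ℓ = θ/κ = 2.27547/0.76182 = 2.98687

0.7618 309.54 2.9869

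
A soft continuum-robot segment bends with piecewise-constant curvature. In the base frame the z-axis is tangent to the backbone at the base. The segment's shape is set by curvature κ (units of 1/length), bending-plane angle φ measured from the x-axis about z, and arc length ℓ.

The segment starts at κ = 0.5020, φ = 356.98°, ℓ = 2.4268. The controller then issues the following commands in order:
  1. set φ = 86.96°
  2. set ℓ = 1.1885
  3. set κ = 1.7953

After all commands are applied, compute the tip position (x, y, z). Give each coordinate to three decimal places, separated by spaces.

initial: κ=0.5020, φ=356.98°, ℓ=2.4268
cmd 1: set φ=86.96° → (κ,φ,ℓ)=(0.5020,86.96°,2.4268) → tip=(0.0692,1.3024,1.8695)
cmd 2: set ℓ=1.1885 → (κ,φ,ℓ)=(0.5020,86.96°,1.1885) → tip=(0.0183,0.3437,1.1192)
cmd 3: set κ=1.7953 → (κ,φ,ℓ)=(1.7953,86.96°,1.1885) → tip=(0.0453,0.8531,0.4711)

0.045 0.853 0.471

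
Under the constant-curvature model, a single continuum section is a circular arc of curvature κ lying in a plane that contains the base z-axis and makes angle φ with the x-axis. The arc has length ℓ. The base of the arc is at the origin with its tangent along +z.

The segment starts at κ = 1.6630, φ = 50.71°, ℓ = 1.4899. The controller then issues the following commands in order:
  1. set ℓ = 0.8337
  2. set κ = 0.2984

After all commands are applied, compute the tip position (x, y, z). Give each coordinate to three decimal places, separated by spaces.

0.065 0.080 0.825

initial: κ=1.6630, φ=50.71°, ℓ=1.4899
cmd 1: set ℓ=0.8337 → (κ,φ,ℓ)=(1.6630,50.71°,0.8337) → tip=(0.3110,0.3801,0.5911)
cmd 2: set κ=0.2984 → (κ,φ,ℓ)=(0.2984,50.71°,0.8337) → tip=(0.0653,0.0798,0.8251)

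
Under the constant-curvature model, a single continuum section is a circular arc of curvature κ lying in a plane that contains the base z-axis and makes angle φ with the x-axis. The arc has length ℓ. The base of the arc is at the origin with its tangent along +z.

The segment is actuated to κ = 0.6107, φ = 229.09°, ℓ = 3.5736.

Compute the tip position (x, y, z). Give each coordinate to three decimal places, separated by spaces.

-1.688 -1.948 1.341

θ = κ·ℓ = 0.6107 × 3.5736 = 2.18240 rad
ρ = (1 − cos θ)/κ = (1 − -0.57418)/0.6107 = 2.57766
z = sin θ / κ = 0.81873/0.6107 = 1.34064
x = ρ cos φ = 2.57766 × cos(229.09°) = -1.68804
y = ρ sin φ = 2.57766 × sin(229.09°) = -1.94804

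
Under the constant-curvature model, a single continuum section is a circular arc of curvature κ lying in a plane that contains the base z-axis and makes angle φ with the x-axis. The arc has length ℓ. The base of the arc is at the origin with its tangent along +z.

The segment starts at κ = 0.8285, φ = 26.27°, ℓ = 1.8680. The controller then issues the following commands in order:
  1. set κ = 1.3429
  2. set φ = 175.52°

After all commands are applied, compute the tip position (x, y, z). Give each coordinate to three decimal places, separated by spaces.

-1.341 0.105 0.441

initial: κ=0.8285, φ=26.27°, ℓ=1.8680
cmd 1: set κ=1.3429 → (κ,φ,ℓ)=(1.3429,26.27°,1.8680) → tip=(1.2061,0.5953,0.4405)
cmd 2: set φ=175.52° → (κ,φ,ℓ)=(1.3429,175.52°,1.8680) → tip=(-1.3409,0.1051,0.4405)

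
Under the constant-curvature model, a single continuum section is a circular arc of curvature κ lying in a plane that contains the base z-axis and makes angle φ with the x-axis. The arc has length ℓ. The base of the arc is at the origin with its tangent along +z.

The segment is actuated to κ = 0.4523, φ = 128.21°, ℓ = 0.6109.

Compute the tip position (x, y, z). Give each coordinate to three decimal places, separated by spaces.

-0.052 0.066 0.603

θ = κ·ℓ = 0.4523 × 0.6109 = 0.27631 rad
ρ = (1 − cos θ)/κ = (1 − 0.96207)/0.4523 = 0.08386
z = sin θ / κ = 0.27281/0.4523 = 0.60316
x = ρ cos φ = 0.08386 × cos(128.21°) = -0.05187
y = ρ sin φ = 0.08386 × sin(128.21°) = 0.06590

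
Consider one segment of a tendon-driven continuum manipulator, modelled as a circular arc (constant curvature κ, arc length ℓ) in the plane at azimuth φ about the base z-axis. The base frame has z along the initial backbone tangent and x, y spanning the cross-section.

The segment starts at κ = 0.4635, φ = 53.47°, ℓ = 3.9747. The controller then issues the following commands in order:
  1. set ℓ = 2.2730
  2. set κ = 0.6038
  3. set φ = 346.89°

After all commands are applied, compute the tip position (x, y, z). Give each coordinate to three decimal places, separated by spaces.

1.295 -0.302 1.624

initial: κ=0.4635, φ=53.47°, ℓ=3.9747
cmd 1: set ℓ=2.2730 → (κ,φ,ℓ)=(0.4635,53.47°,2.2730) → tip=(0.6492,0.8764,1.8752)
cmd 2: set κ=0.6038 → (κ,φ,ℓ)=(0.6038,53.47°,2.2730) → tip=(0.7916,1.0686,1.6237)
cmd 3: set φ=346.89° → (κ,φ,ℓ)=(0.6038,346.89°,2.2730) → tip=(1.2952,-0.3016,1.6237)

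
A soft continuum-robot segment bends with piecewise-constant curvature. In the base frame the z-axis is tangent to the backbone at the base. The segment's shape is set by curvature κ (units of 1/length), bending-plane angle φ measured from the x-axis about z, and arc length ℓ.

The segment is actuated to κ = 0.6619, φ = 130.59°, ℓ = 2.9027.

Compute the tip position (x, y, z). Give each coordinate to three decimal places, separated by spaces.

θ = κ·ℓ = 0.6619 × 2.9027 = 1.92130 rad
ρ = (1 − cos θ)/κ = (1 − -0.34337)/0.6619 = 2.02956
z = sin θ / κ = 0.93920/0.6619 = 1.41895
x = ρ cos φ = 2.02956 × cos(130.59°) = -1.32052
y = ρ sin φ = 2.02956 × sin(130.59°) = 1.54122

-1.321 1.541 1.419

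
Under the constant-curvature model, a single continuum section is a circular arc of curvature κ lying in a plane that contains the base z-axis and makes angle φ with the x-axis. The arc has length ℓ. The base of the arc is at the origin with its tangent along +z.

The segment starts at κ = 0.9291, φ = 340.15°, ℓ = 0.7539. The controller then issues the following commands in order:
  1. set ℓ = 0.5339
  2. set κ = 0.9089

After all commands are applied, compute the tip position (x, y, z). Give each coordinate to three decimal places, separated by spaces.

0.119 -0.043 0.513

initial: κ=0.9291, φ=340.15°, ℓ=0.7539
cmd 1: set ℓ=0.5339 → (κ,φ,ℓ)=(0.9291,340.15°,0.5339) → tip=(0.1220,-0.0440,0.5123)
cmd 2: set κ=0.9089 → (κ,φ,ℓ)=(0.9089,340.15°,0.5339) → tip=(0.1195,-0.0431,0.5132)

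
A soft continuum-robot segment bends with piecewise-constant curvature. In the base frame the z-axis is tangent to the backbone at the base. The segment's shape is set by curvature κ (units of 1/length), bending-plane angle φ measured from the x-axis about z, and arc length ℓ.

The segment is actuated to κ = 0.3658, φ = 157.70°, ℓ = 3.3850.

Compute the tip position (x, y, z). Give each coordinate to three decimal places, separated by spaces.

θ = κ·ℓ = 0.3658 × 3.3850 = 1.23823 rad
ρ = (1 − cos θ)/κ = (1 − 0.32647)/0.3658 = 1.84126
z = sin θ / κ = 0.94521/0.3658 = 2.58395
x = ρ cos φ = 1.84126 × cos(157.70°) = -1.70355
y = ρ sin φ = 1.84126 × sin(157.70°) = 0.69868

-1.704 0.699 2.584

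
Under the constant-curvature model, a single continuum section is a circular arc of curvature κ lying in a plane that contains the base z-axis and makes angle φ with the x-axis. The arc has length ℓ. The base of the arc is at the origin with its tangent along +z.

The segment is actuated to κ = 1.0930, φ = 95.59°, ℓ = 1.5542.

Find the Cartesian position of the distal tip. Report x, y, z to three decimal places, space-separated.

-0.100 1.027 0.907

θ = κ·ℓ = 1.0930 × 1.5542 = 1.69874 rad
ρ = (1 − cos θ)/κ = (1 − -0.12760)/1.0930 = 1.03165
z = sin θ / κ = 0.99183/1.0930 = 0.90743
x = ρ cos φ = 1.03165 × cos(95.59°) = -0.10049
y = ρ sin φ = 1.03165 × sin(95.59°) = 1.02675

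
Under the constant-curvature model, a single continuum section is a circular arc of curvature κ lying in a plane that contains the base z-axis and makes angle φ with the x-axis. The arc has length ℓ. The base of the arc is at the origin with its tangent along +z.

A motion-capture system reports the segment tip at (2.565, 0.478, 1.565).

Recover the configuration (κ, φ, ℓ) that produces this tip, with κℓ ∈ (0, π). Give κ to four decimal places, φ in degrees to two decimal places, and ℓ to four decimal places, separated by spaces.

ρ = √(x²+y²) = √(2.565² + 0.478²) = 2.60916
φ = atan2(y, x) mod 360° = atan2(0.478, 2.565) = 10.5563°
|p|² = ρ² + z² = 2.60916² + 1.565² = 9.25693
κ = 2ρ / |p|² = 2×2.60916 / 9.25693 = 0.56372
θ = 2·atan2(ρ, z) = 2·atan2(2.60916, 1.565) = 2.06103 rad
ℓ = θ/κ = 2.06103/0.56372 = 3.65613

0.5637 10.56 3.6561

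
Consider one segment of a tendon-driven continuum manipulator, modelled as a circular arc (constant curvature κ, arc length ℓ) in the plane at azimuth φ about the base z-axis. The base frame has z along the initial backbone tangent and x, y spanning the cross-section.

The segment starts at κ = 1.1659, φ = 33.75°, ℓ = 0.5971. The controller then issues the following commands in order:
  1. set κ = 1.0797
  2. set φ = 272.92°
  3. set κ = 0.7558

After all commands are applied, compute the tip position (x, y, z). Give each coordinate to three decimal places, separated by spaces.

0.007 -0.132 0.577

initial: κ=1.1659, φ=33.75°, ℓ=0.5971
cmd 1: set κ=1.0797 → (κ,φ,ℓ)=(1.0797,33.75°,0.5971) → tip=(0.1546,0.1033,0.5566)
cmd 2: set φ=272.92° → (κ,φ,ℓ)=(1.0797,272.92°,0.5971) → tip=(0.0095,-0.1857,0.5566)
cmd 3: set κ=0.7558 → (κ,φ,ℓ)=(0.7558,272.92°,0.5971) → tip=(0.0067,-0.1323,0.5770)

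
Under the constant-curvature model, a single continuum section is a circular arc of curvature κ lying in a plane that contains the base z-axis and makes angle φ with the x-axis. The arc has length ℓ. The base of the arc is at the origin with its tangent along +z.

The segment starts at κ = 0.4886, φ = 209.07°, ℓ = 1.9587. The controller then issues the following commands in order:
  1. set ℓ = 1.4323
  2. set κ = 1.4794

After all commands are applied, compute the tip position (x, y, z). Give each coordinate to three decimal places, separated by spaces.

initial: κ=0.4886, φ=209.07°, ℓ=1.9587
cmd 1: set ℓ=1.4323 → (κ,φ,ℓ)=(0.4886,209.07°,1.4323) → tip=(-0.4205,-0.2337,1.3182)
cmd 2: set κ=1.4794 → (κ,φ,ℓ)=(1.4794,209.07°,1.4323) → tip=(-0.8987,-0.4996,0.5769)

-0.899 -0.500 0.577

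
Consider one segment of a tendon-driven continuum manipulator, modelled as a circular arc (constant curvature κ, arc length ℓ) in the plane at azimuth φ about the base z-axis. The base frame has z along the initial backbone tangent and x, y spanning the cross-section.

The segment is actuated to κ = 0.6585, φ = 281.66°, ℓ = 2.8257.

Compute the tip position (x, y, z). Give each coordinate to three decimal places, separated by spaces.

0.395 -1.912 1.455

θ = κ·ℓ = 0.6585 × 2.8257 = 1.86072 rad
ρ = (1 − cos θ)/κ = (1 − -0.28588)/0.6585 = 1.95274
z = sin θ / κ = 0.95826/0.6585 = 1.45522
x = ρ cos φ = 1.95274 × cos(281.66°) = 0.39466
y = ρ sin φ = 1.95274 × sin(281.66°) = -1.91245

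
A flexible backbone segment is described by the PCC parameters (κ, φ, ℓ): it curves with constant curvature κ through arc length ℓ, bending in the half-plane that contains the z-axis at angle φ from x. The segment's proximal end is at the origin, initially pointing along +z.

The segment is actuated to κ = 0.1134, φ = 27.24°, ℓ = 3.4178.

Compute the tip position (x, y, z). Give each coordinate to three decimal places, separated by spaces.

θ = κ·ℓ = 0.1134 × 3.4178 = 0.38758 rad
ρ = (1 − cos θ)/κ = (1 − 0.92583)/0.1134 = 0.65408
z = sin θ / κ = 0.37795/0.1134 = 3.33287
x = ρ cos φ = 0.65408 × cos(27.24°) = 0.58154
y = ρ sin φ = 0.65408 × sin(27.24°) = 0.29939

0.582 0.299 3.333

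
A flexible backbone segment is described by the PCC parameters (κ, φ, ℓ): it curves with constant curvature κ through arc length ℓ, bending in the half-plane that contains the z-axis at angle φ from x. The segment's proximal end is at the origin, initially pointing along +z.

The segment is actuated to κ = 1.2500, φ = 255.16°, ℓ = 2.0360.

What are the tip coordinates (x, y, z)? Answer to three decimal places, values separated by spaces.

-0.374 -1.413 0.449

θ = κ·ℓ = 1.2500 × 2.0360 = 2.54500 rad
ρ = (1 − cos θ)/κ = (1 − -0.82725)/1.2500 = 1.46180
z = sin θ / κ = 0.56183/1.2500 = 0.44946
x = ρ cos φ = 1.46180 × cos(255.16°) = -0.37440
y = ρ sin φ = 1.46180 × sin(255.16°) = -1.41305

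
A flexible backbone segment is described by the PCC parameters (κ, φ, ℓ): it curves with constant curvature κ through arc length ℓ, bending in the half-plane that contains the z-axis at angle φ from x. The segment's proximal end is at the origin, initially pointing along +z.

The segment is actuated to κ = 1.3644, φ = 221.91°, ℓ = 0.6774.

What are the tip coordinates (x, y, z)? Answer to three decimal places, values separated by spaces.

θ = κ·ℓ = 1.3644 × 0.6774 = 0.92424 rad
ρ = (1 − cos θ)/κ = (1 − 0.60244)/1.3644 = 0.29138
z = sin θ / κ = 0.79817/1.3644 = 0.58499
x = ρ cos φ = 0.29138 × cos(221.91°) = -0.21685
y = ρ sin φ = 0.29138 × sin(221.91°) = -0.19463

-0.217 -0.195 0.585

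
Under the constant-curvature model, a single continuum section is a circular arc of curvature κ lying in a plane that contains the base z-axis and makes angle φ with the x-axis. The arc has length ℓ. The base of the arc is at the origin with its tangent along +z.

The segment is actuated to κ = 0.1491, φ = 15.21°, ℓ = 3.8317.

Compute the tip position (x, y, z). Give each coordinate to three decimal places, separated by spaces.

1.028 0.279 3.627

θ = κ·ℓ = 0.1491 × 3.8317 = 0.57131 rad
ρ = (1 − cos θ)/κ = (1 − 0.84120)/0.1491 = 1.06509
z = sin θ / κ = 0.54073/0.1491 = 3.62664
x = ρ cos φ = 1.06509 × cos(15.21°) = 1.02778
y = ρ sin φ = 1.06509 × sin(15.21°) = 0.27943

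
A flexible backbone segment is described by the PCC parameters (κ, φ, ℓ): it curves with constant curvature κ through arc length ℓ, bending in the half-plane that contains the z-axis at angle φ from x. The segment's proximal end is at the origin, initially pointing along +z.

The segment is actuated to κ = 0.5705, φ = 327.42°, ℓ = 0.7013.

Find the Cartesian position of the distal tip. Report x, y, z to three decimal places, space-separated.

0.117 -0.075 0.683

θ = κ·ℓ = 0.5705 × 0.7013 = 0.40009 rad
ρ = (1 − cos θ)/κ = (1 − 0.92103)/0.5705 = 0.13843
z = sin θ / κ = 0.38950/0.5705 = 0.68274
x = ρ cos φ = 0.13843 × cos(327.42°) = 0.11665
y = ρ sin φ = 0.13843 × sin(327.42°) = -0.07454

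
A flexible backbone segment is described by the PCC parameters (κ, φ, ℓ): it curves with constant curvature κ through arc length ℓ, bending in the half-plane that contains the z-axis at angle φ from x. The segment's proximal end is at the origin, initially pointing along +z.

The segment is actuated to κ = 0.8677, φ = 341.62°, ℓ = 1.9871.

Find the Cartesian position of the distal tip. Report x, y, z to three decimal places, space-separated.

1.261 -0.419 1.139

θ = κ·ℓ = 0.8677 × 1.9871 = 1.72421 rad
ρ = (1 − cos θ)/κ = (1 − -0.15281)/0.8677 = 1.32858
z = sin θ / κ = 0.98826/0.8677 = 1.13894
x = ρ cos φ = 1.32858 × cos(341.62°) = 1.26080
y = ρ sin φ = 1.32858 × sin(341.62°) = -0.41893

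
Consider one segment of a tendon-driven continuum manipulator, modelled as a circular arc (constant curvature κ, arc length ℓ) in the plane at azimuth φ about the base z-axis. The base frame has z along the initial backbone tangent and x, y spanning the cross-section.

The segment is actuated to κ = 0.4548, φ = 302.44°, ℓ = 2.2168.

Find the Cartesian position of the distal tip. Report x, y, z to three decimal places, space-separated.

θ = κ·ℓ = 0.4548 × 2.2168 = 1.00820 rad
ρ = (1 − cos θ)/κ = (1 − 0.53338)/0.4548 = 1.02598
z = sin θ / κ = 0.84587/0.4548 = 1.85988
x = ρ cos φ = 1.02598 × cos(302.44°) = 0.55035
y = ρ sin φ = 1.02598 × sin(302.44°) = -0.86588

0.550 -0.866 1.860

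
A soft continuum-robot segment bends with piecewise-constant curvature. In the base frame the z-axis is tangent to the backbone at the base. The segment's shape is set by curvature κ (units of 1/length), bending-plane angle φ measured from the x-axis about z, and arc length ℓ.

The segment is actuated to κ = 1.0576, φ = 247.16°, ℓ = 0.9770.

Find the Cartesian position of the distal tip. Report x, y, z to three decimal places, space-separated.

θ = κ·ℓ = 1.0576 × 0.9770 = 1.03328 rad
ρ = (1 − cos θ)/κ = (1 − 0.51201)/1.0576 = 0.46141
z = sin θ / κ = 0.85898/1.0576 = 0.81220
x = ρ cos φ = 0.46141 × cos(247.16°) = -0.17910
y = ρ sin φ = 0.46141 × sin(247.16°) = -0.42524

-0.179 -0.425 0.812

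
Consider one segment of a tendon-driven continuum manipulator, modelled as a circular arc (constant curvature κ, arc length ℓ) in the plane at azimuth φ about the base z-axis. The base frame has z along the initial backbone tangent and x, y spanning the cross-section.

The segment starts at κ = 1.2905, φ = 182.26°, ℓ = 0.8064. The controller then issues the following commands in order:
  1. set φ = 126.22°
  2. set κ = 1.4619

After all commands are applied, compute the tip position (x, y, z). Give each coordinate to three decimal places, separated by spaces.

-0.250 0.341 0.632

initial: κ=1.2905, φ=182.26°, ℓ=0.8064
cmd 1: set φ=126.22° → (κ,φ,ℓ)=(1.2905,126.22°,0.8064) → tip=(-0.2263,0.3090,0.6685)
cmd 2: set κ=1.4619 → (κ,φ,ℓ)=(1.4619,126.22°,0.8064) → tip=(-0.2498,0.3411,0.6322)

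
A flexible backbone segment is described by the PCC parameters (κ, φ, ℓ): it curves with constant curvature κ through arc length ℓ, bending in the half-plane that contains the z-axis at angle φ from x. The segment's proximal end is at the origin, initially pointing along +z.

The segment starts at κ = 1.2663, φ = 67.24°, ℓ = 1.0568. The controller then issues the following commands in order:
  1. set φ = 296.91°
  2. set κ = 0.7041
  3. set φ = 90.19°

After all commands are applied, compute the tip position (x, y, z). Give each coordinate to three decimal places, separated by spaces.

initial: κ=1.2663, φ=67.24°, ℓ=1.0568
cmd 1: set φ=296.91° → (κ,φ,ℓ)=(1.2663,296.91°,1.0568) → tip=(0.2750,-0.5419,0.7684)
cmd 2: set κ=0.7041 → (κ,φ,ℓ)=(0.7041,296.91°,1.0568) → tip=(0.1699,-0.3347,0.9619)
cmd 3: set φ=90.19° → (κ,φ,ℓ)=(0.7041,90.19°,1.0568) → tip=(-0.0012,0.3754,0.9619)

-0.001 0.375 0.962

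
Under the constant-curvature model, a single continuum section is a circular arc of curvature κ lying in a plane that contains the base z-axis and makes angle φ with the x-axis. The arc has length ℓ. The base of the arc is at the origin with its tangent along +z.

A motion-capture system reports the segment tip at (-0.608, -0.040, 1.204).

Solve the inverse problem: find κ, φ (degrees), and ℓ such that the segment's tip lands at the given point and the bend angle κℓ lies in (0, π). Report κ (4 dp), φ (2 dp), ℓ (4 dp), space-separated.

0.6693 183.76 1.4001

ρ = √(x²+y²) = √(-0.608² + -0.040²) = 0.60931
φ = atan2(y, x) mod 360° = atan2(-0.040, -0.608) = 183.7640°
|p|² = ρ² + z² = 0.60931² + 1.204² = 1.82088
κ = 2ρ / |p|² = 2×0.60931 / 1.82088 = 0.66925
θ = 2·atan2(ρ, z) = 2·atan2(0.60931, 1.204) = 0.93699 rad
ℓ = θ/κ = 0.93699/0.66925 = 1.40006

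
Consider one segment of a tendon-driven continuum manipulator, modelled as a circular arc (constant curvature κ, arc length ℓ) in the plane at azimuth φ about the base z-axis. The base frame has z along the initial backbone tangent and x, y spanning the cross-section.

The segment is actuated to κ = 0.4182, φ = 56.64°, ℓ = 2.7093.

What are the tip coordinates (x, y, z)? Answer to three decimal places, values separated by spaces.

θ = κ·ℓ = 0.4182 × 2.7093 = 1.13303 rad
ρ = (1 − cos θ)/κ = (1 − 0.42392)/0.4182 = 1.37753
z = sin θ / κ = 0.90570/0.4182 = 2.16571
x = ρ cos φ = 1.37753 × cos(56.64°) = 0.75750
y = ρ sin φ = 1.37753 × sin(56.64°) = 1.15055

0.757 1.151 2.166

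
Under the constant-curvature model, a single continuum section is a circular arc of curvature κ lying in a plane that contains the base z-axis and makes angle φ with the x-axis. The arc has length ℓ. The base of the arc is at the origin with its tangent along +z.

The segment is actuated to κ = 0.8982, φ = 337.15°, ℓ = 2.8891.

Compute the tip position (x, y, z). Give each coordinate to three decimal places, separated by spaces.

θ = κ·ℓ = 0.8982 × 2.8891 = 2.59499 rad
ρ = (1 − cos θ)/κ = (1 − -0.85430)/0.8982 = 2.06446
z = sin θ / κ = 0.51979/0.8982 = 0.57870
x = ρ cos φ = 2.06446 × cos(337.15°) = 1.90245
y = ρ sin φ = 2.06446 × sin(337.15°) = -0.80167

1.902 -0.802 0.579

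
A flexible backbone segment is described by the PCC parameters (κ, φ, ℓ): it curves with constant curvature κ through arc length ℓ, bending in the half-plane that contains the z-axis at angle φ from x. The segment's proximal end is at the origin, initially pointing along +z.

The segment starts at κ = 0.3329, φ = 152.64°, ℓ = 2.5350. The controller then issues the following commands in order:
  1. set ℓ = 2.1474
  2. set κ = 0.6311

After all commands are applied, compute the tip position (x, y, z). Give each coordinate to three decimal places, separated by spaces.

initial: κ=0.3329, φ=152.64°, ℓ=2.5350
cmd 1: set ℓ=2.1474 → (κ,φ,ℓ)=(0.3329,152.64°,2.1474) → tip=(-0.6532,0.3380,1.9691)
cmd 2: set κ=0.6311 → (κ,φ,ℓ)=(0.6311,152.64°,2.1474) → tip=(-1.1063,0.5724,1.5479)

-1.106 0.572 1.548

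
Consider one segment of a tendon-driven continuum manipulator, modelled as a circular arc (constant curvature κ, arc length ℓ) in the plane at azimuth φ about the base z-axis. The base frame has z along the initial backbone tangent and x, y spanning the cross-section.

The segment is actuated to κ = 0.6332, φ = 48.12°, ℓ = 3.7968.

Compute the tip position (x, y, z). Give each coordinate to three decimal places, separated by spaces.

θ = κ·ℓ = 0.6332 × 3.7968 = 2.40413 rad
ρ = (1 − cos θ)/κ = (1 − -0.74018)/0.6332 = 2.74823
z = sin θ / κ = 0.67241/0.6332 = 1.06192
x = ρ cos φ = 2.74823 × cos(48.12°) = 1.83464
y = ρ sin φ = 2.74823 × sin(48.12°) = 2.04618

1.835 2.046 1.062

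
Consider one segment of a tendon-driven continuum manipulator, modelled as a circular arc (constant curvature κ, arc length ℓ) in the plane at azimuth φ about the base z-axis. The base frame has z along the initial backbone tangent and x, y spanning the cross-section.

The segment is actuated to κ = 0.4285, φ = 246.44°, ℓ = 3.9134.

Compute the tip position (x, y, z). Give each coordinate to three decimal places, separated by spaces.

-1.032 -2.366 2.321

θ = κ·ℓ = 0.4285 × 3.9134 = 1.67689 rad
ρ = (1 − cos θ)/κ = (1 − -0.10590)/0.4285 = 2.58086
z = sin θ / κ = 0.99438/0.4285 = 2.32060
x = ρ cos φ = 2.58086 × cos(246.44°) = -1.03159
y = ρ sin φ = 2.58086 × sin(246.44°) = -2.36572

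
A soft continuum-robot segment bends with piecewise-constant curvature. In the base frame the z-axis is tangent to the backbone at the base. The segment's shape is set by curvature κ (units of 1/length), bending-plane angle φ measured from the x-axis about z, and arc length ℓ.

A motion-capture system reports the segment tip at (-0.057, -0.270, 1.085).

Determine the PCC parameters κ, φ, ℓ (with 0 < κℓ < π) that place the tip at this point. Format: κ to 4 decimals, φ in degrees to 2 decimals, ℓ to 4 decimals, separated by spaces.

0.4403 258.08 1.1312

ρ = √(x²+y²) = √(-0.057² + -0.270²) = 0.27595
φ = atan2(y, x) mod 360° = atan2(-0.270, -0.057) = 258.0793°
|p|² = ρ² + z² = 0.27595² + 1.085² = 1.25337
κ = 2ρ / |p|² = 2×0.27595 / 1.25337 = 0.44033
θ = 2·atan2(ρ, z) = 2·atan2(0.27595, 1.085) = 0.49810 rad
ℓ = θ/κ = 0.49810/0.44033 = 1.13120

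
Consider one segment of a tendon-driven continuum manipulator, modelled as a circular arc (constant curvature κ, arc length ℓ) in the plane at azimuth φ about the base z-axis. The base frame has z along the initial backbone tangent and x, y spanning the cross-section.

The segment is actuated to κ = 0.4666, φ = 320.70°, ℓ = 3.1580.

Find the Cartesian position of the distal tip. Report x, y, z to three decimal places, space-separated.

θ = κ·ℓ = 0.4666 × 3.1580 = 1.47352 rad
ρ = (1 − cos θ)/κ = (1 − 0.09712)/0.4666 = 1.93502
z = sin θ / κ = 0.99527/0.4666 = 2.13303
x = ρ cos φ = 1.93502 × cos(320.70°) = 1.49740
y = ρ sin φ = 1.93502 × sin(320.70°) = -1.22560

1.497 -1.226 2.133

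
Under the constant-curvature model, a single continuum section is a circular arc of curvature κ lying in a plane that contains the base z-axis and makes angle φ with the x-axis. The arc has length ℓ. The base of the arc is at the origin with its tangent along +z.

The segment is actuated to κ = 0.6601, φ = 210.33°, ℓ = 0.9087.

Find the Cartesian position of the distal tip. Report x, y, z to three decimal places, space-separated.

-0.228 -0.134 0.855

θ = κ·ℓ = 0.6601 × 0.9087 = 0.59983 rad
ρ = (1 − cos θ)/κ = (1 − 0.82543)/0.6601 = 0.26446
z = sin θ / κ = 0.56450/0.6601 = 0.85518
x = ρ cos φ = 0.26446 × cos(210.33°) = -0.22826
y = ρ sin φ = 0.26446 × sin(210.33°) = -0.13355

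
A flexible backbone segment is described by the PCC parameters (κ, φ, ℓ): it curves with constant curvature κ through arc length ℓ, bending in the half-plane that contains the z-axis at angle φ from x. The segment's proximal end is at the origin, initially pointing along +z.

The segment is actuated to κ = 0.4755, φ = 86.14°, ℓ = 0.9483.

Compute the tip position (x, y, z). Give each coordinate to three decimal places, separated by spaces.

0.014 0.210 0.916

θ = κ·ℓ = 0.4755 × 0.9483 = 0.45092 rad
ρ = (1 − cos θ)/κ = (1 − 0.90005)/0.4755 = 0.21020
z = sin θ / κ = 0.43579/0.4755 = 0.91649
x = ρ cos φ = 0.21020 × cos(86.14°) = 0.01415
y = ρ sin φ = 0.21020 × sin(86.14°) = 0.20973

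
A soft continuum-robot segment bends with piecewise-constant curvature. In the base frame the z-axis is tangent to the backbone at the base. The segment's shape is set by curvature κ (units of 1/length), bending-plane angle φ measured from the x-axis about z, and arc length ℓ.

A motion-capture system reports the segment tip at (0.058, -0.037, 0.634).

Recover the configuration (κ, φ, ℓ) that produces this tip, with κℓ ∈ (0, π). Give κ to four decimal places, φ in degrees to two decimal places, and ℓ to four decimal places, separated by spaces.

ρ = √(x²+y²) = √(0.058² + -0.037²) = 0.06880
φ = atan2(y, x) mod 360° = atan2(-0.037, 0.058) = 327.4649°
|p|² = ρ² + z² = 0.06880² + 0.634² = 0.40669
κ = 2ρ / |p|² = 2×0.06880 / 0.40669 = 0.33833
θ = 2·atan2(ρ, z) = 2·atan2(0.06880, 0.634) = 0.21618 rad
ℓ = θ/κ = 0.21618/0.33833 = 0.63897

0.3383 327.46 0.6390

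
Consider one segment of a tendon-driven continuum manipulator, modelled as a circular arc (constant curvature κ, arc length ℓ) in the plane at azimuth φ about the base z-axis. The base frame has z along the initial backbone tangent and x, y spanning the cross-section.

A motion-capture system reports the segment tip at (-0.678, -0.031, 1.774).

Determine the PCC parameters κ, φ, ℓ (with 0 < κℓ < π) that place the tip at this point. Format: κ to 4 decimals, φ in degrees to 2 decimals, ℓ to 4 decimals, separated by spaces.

0.3763 182.62 1.9423

ρ = √(x²+y²) = √(-0.678² + -0.031²) = 0.67871
φ = atan2(y, x) mod 360° = atan2(-0.031, -0.678) = 182.6179°
|p|² = ρ² + z² = 0.67871² + 1.774² = 3.60772
κ = 2ρ / |p|² = 2×0.67871 / 3.60772 = 0.37625
θ = 2·atan2(ρ, z) = 2·atan2(0.67871, 1.774) = 0.73081 rad
ℓ = θ/κ = 0.73081/0.37625 = 1.94234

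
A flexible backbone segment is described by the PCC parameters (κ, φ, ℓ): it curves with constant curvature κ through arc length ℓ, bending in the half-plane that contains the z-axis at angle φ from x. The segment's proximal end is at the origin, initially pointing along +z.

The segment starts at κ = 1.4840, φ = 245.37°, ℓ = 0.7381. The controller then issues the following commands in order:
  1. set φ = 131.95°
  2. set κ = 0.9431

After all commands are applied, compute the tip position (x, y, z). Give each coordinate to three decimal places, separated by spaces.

initial: κ=1.4840, φ=245.37°, ℓ=0.7381
cmd 1: set φ=131.95° → (κ,φ,ℓ)=(1.4840,131.95°,0.7381) → tip=(-0.2443,0.2718,0.5991)
cmd 2: set κ=0.9431 → (κ,φ,ℓ)=(0.9431,131.95°,0.7381) → tip=(-0.1649,0.1835,0.6799)

-0.165 0.183 0.680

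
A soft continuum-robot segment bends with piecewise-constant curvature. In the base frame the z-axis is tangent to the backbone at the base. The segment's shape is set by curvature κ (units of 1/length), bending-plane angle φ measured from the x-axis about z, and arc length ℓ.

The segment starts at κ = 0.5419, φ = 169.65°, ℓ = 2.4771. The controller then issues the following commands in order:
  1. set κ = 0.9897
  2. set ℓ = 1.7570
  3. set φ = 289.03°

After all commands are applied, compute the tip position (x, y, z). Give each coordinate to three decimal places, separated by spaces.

0.385 -1.115 0.996

initial: κ=0.5419, φ=169.65°, ℓ=2.4771
cmd 1: set κ=0.9897 → (κ,φ,ℓ)=(0.9897,169.65°,2.4771) → tip=(-1.7606,0.3215,0.6432)
cmd 2: set ℓ=1.7570 → (κ,φ,ℓ)=(0.9897,169.65°,1.7570) → tip=(-1.1603,0.2119,0.9962)
cmd 3: set φ=289.03° → (κ,φ,ℓ)=(0.9897,289.03°,1.7570) → tip=(0.3846,-1.1150,0.9962)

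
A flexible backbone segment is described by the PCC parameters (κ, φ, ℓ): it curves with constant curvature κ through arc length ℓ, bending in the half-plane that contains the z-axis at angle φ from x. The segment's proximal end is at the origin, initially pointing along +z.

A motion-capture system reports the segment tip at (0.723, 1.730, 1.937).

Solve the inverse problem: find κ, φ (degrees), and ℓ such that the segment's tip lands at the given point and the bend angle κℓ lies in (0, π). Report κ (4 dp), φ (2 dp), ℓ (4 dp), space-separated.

0.5160 67.32 2.9812

ρ = √(x²+y²) = √(0.723² + 1.730²) = 1.87500
φ = atan2(y, x) mod 360° = atan2(1.730, 0.723) = 67.3190°
|p|² = ρ² + z² = 1.87500² + 1.937² = 7.26760
κ = 2ρ / |p|² = 2×1.87500 / 7.26760 = 0.51599
θ = 2·atan2(ρ, z) = 2·atan2(1.87500, 1.937) = 1.53827 rad
ℓ = θ/κ = 1.53827/0.51599 = 2.98121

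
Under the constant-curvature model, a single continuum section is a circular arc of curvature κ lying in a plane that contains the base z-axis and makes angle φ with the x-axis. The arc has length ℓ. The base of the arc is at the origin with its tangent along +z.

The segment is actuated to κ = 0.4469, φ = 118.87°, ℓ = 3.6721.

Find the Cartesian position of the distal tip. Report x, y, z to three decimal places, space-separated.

θ = κ·ℓ = 0.4469 × 3.6721 = 1.64106 rad
ρ = (1 − cos θ)/κ = (1 − -0.07021)/0.4469 = 2.39474
z = sin θ / κ = 0.99753/0.4469 = 2.23212
x = ρ cos φ = 2.39474 × cos(118.87°) = -1.15624
y = ρ sin φ = 2.39474 × sin(118.87°) = 2.09711

-1.156 2.097 2.232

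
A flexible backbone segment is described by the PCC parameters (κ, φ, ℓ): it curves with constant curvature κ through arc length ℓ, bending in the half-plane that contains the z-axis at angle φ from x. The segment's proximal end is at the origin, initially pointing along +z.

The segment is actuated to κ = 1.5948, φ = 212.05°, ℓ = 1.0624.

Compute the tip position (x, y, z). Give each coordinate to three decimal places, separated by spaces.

-0.597 -0.374 0.622

θ = κ·ℓ = 1.5948 × 1.0624 = 1.69432 rad
ρ = (1 − cos θ)/κ = (1 − -0.12321)/1.5948 = 0.70429
z = sin θ / κ = 0.99238/1.5948 = 0.62226
x = ρ cos φ = 0.70429 × cos(212.05°) = -0.59695
y = ρ sin φ = 0.70429 × sin(212.05°) = -0.37374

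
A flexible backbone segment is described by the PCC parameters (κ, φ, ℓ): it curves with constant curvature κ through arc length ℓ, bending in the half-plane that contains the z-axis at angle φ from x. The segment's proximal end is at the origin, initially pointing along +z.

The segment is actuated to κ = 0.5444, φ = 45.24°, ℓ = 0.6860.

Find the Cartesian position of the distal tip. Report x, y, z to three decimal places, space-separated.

0.089 0.090 0.670

θ = κ·ℓ = 0.5444 × 0.6860 = 0.37346 rad
ρ = (1 − cos θ)/κ = (1 − 0.93107)/0.5444 = 0.12661
z = sin θ / κ = 0.36484/0.5444 = 0.67016
x = ρ cos φ = 0.12661 × cos(45.24°) = 0.08915
y = ρ sin φ = 0.12661 × sin(45.24°) = 0.08990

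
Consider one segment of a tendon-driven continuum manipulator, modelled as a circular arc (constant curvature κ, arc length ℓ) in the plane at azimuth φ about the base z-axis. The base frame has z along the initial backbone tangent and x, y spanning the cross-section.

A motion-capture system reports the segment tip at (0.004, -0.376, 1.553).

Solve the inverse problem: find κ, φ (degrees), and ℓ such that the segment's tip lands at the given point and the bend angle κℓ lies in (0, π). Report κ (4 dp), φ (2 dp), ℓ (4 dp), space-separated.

ρ = √(x²+y²) = √(0.004² + -0.376²) = 0.37602
φ = atan2(y, x) mod 360° = atan2(-0.376, 0.004) = 270.6095°
|p|² = ρ² + z² = 0.37602² + 1.553² = 2.55320
κ = 2ρ / |p|² = 2×0.37602 / 2.55320 = 0.29455
θ = 2·atan2(ρ, z) = 2·atan2(0.37602, 1.553) = 0.47511 rad
ℓ = θ/κ = 0.47511/0.29455 = 1.61300

0.2945 270.61 1.6130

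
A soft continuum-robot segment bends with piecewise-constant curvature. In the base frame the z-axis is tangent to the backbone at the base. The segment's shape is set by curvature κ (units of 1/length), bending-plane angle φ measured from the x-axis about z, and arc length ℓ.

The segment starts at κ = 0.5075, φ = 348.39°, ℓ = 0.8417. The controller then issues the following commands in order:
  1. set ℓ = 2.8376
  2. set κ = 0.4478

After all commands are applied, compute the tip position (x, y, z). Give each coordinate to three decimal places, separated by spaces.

1.541 -0.317 2.133

initial: κ=0.5075, φ=348.39°, ℓ=0.8417
cmd 1: set ℓ=2.8376 → (κ,φ,ℓ)=(0.5075,348.39°,2.8376) → tip=(1.6786,-0.3449,1.9536)
cmd 2: set κ=0.4478 → (κ,φ,ℓ)=(0.4478,348.39°,2.8376) → tip=(1.5408,-0.3166,2.1333)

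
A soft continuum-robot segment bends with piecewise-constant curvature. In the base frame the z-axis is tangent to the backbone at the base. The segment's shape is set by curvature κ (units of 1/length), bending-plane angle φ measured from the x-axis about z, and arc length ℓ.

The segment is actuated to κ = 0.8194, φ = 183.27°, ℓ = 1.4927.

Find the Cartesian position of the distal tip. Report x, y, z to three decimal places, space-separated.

-0.803 -0.046 1.147

θ = κ·ℓ = 0.8194 × 1.4927 = 1.22312 rad
ρ = (1 − cos θ)/κ = (1 − 0.34072)/0.8194 = 0.80459
z = sin θ / κ = 0.94017/0.8194 = 1.14738
x = ρ cos φ = 0.80459 × cos(183.27°) = -0.80328
y = ρ sin φ = 0.80459 × sin(183.27°) = -0.04590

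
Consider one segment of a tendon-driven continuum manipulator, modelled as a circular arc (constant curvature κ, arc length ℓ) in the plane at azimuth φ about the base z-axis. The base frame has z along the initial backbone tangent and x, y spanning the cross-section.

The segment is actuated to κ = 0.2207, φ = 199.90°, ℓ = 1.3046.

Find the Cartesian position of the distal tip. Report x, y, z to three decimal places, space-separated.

θ = κ·ℓ = 0.2207 × 1.3046 = 0.28793 rad
ρ = (1 − cos θ)/κ = (1 − 0.95884)/0.2207 = 0.18652
z = sin θ / κ = 0.28396/0.2207 = 1.28665
x = ρ cos φ = 0.18652 × cos(199.90°) = -0.17538
y = ρ sin φ = 0.18652 × sin(199.90°) = -0.06349

-0.175 -0.063 1.287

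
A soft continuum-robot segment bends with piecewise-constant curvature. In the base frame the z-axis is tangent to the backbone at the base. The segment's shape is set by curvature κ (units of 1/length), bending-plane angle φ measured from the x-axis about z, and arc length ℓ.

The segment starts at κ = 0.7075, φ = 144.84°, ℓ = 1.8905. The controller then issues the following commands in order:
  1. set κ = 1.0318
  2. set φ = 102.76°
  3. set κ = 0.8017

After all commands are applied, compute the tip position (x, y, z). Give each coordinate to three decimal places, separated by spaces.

initial: κ=0.7075, φ=144.84°, ℓ=1.8905
cmd 1: set κ=1.0318 → (κ,φ,ℓ)=(1.0318,144.84°,1.8905) → tip=(-1.0861,0.7650,0.9001)
cmd 2: set φ=102.76° → (κ,φ,ℓ)=(1.0318,102.76°,1.8905) → tip=(-0.2934,1.2957,0.9001)
cmd 3: set κ=0.8017 → (κ,φ,ℓ)=(0.8017,102.76°,1.8905) → tip=(-0.2603,1.1494,1.2455)

-0.260 1.149 1.245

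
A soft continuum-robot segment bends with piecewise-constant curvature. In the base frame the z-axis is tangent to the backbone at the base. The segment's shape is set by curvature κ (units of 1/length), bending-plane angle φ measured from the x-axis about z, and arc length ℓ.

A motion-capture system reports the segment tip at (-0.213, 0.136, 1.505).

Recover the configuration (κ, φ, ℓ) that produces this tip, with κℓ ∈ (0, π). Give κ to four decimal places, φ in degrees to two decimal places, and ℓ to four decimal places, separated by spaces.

0.2170 147.44 1.5331

ρ = √(x²+y²) = √(-0.213² + 0.136²) = 0.25272
φ = atan2(y, x) mod 360° = atan2(0.136, -0.213) = 147.4419°
|p|² = ρ² + z² = 0.25272² + 1.505² = 2.32889
κ = 2ρ / |p|² = 2×0.25272 / 2.32889 = 0.21703
θ = 2·atan2(ρ, z) = 2·atan2(0.25272, 1.505) = 0.33273 rad
ℓ = θ/κ = 0.33273/0.21703 = 1.53313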